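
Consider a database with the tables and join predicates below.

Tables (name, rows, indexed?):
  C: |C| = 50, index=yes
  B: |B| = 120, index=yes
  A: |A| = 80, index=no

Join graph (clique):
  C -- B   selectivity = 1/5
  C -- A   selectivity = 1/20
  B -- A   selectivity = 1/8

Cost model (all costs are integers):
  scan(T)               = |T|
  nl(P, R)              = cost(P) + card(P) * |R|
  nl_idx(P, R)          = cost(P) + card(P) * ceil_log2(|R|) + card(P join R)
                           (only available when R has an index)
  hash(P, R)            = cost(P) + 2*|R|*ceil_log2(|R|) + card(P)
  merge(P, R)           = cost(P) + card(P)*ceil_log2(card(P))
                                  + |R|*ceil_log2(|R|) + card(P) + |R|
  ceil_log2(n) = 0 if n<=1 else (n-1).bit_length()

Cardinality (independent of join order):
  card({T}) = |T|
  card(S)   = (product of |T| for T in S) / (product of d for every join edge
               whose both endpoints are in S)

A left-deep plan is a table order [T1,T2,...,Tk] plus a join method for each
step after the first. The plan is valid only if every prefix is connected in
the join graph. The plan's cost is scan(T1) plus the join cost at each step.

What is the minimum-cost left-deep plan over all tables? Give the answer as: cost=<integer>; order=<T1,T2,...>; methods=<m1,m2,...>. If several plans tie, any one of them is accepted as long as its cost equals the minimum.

Selinger DP (subsets sized 1..n):
  {C}: scan cost=50, card=50
  {B}: scan cost=120, card=120
  {A}: scan cost=80, card=80
  {BC}: card=1200; try (C,hash)→840, (B,merge)→1360, (C,merge)→1430, (B,nl_idx)→1600, (B,hash)→1780, (C,nl_idx)→2040 …(+2); best=840 via (C,hash)
  {AC}: card=200; try (C,hash)→760, (C,nl_idx)→760, (A,merge)→1040, (C,merge)→1070, (A,hash)→1220, (A,nl)→4050 …(+1); best=760 via (C,hash)
  {AB}: card=1200; try (A,hash)→1360, (B,merge)→1680, (A,merge)→1720, (B,hash)→1840, (B,nl_idx)→1840, (B,nl)→9680 …(+1); best=1360 via (A,hash)
  {ABC}: card=600; try (B,hash)→2640, (B,nl_idx)→2760, (C,hash)→3160, (A,hash)→3160, (B,merge)→3520, (C,nl_idx)→9160 …(+5); best=2640 via (B,hash)

cost=2640; order=A,C,B; methods=hash,hash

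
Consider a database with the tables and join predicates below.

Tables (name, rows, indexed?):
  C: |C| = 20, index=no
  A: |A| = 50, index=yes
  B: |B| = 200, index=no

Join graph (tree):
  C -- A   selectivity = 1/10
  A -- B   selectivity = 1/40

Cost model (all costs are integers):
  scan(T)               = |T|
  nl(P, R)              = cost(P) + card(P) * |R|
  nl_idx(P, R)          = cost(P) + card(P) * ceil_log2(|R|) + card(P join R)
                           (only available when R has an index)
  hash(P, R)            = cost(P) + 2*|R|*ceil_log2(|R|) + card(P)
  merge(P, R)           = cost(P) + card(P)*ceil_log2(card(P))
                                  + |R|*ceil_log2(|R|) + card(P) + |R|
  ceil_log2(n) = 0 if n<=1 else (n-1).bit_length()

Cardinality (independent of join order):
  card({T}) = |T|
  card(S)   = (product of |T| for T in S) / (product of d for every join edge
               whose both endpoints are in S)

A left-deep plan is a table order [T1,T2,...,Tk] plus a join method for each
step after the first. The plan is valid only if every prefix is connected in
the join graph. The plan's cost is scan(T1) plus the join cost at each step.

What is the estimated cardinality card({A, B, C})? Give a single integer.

500

Tables in S: A(50), B(200), C(20)
Edges inside S: C-A(d=10), A-B(d=40)
numerator = 50 * 200 * 20 = 200000
denominator = 10 * 40 = 400
card(S) = 200000 / 400 = 500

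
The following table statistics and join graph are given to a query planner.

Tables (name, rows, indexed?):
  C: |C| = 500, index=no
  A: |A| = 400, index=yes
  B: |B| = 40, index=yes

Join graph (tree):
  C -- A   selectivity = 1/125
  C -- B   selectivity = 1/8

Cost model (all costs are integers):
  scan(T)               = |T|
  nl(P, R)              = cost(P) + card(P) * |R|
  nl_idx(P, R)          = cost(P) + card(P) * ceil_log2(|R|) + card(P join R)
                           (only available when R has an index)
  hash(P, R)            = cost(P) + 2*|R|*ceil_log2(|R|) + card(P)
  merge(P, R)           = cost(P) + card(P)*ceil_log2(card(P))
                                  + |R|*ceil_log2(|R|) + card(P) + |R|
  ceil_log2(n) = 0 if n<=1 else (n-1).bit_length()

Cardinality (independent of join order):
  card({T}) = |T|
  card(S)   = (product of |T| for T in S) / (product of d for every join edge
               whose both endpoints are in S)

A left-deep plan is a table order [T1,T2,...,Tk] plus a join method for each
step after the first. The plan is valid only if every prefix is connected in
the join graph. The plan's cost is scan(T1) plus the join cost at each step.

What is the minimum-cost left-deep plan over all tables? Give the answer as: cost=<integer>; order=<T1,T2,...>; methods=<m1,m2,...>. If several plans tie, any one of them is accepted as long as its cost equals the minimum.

Selinger DP (subsets sized 1..n):
  {C}: scan cost=500, card=500
  {A}: scan cost=400, card=400
  {B}: scan cost=40, card=40
  {AC}: card=1600; try (A,nl_idx)→6600, (A,hash)→8200, (C,merge)→9400, (A,merge)→9500, (C,hash)→9800, (C,nl)→200400 …(+1); best=6600 via (A,nl_idx)
  {BC}: card=2500; try (B,hash)→1480, (C,merge)→5320, (B,merge)→5780, (B,nl_idx)→6000, (C,hash)→9080, (C,nl)→20040 …(+1); best=1480 via (B,hash)
  {ABC}: card=8000; try (B,hash)→8680, (A,hash)→11180, (B,nl_idx)→24200, (B,merge)→26080, (A,nl_idx)→31980, (A,merge)→37980 …(+2); best=8680 via (B,hash)

cost=8680; order=C,A,B; methods=nl_idx,hash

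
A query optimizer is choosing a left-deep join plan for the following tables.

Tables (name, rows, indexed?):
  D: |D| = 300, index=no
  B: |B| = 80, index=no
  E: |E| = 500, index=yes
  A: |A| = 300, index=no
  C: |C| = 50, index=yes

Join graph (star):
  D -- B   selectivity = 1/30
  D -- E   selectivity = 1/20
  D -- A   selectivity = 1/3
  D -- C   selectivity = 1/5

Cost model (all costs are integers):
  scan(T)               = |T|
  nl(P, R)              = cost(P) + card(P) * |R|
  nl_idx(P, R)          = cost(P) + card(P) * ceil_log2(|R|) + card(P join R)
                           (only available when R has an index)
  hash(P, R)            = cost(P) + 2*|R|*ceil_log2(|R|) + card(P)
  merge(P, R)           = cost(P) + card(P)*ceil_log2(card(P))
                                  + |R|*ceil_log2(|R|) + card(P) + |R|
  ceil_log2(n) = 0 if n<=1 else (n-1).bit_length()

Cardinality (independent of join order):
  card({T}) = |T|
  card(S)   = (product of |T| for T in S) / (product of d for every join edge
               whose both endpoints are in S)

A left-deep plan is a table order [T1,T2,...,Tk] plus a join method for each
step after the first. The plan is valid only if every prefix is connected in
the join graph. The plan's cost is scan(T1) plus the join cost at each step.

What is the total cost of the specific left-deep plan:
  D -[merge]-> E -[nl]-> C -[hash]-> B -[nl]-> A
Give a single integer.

step 1: scan D: cost=300, card=300
step 2: join E via merge
    card(P join E) = 300*500/(20) = 7500
    cost = 300 + 300*9 + 500*9 + 300 + 500 = 8300
step 3: join C via nl
    card(P join C) = 7500*50/(5) = 75000
    cost = 8300 + 7500*50 = 383300
step 4: join B via hash
    card(P join B) = 75000*80/(30) = 200000
    cost = 383300 + 2*80*7 + 75000 = 459420
step 5: join A via nl
    card(P join A) = 200000*300/(3) = 20000000
    cost = 459420 + 200000*300 = 60459420

60459420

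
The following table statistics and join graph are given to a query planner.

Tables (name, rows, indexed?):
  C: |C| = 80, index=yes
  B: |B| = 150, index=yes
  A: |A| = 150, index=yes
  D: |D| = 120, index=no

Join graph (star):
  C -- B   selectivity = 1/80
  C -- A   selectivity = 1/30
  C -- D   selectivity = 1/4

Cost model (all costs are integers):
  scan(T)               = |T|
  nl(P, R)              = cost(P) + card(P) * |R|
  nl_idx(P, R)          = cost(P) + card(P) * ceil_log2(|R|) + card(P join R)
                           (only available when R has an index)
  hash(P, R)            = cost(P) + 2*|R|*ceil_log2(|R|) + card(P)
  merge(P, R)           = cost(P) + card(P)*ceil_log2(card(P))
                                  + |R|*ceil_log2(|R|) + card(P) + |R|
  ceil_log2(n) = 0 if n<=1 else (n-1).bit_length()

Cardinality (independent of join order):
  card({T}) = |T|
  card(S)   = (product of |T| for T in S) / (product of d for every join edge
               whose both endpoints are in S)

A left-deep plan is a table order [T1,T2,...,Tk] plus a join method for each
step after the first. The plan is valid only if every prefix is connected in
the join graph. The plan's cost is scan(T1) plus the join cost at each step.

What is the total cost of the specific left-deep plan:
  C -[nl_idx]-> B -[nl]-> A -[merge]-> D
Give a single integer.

32580

step 1: scan C: cost=80, card=80
step 2: join B via nl_idx
    card(P join B) = 80*150/(80) = 150
    cost = 80 + 80*8 + 150 = 870
step 3: join A via nl
    card(P join A) = 150*150/(30) = 750
    cost = 870 + 150*150 = 23370
step 4: join D via merge
    card(P join D) = 750*120/(4) = 22500
    cost = 23370 + 750*10 + 120*7 + 750 + 120 = 32580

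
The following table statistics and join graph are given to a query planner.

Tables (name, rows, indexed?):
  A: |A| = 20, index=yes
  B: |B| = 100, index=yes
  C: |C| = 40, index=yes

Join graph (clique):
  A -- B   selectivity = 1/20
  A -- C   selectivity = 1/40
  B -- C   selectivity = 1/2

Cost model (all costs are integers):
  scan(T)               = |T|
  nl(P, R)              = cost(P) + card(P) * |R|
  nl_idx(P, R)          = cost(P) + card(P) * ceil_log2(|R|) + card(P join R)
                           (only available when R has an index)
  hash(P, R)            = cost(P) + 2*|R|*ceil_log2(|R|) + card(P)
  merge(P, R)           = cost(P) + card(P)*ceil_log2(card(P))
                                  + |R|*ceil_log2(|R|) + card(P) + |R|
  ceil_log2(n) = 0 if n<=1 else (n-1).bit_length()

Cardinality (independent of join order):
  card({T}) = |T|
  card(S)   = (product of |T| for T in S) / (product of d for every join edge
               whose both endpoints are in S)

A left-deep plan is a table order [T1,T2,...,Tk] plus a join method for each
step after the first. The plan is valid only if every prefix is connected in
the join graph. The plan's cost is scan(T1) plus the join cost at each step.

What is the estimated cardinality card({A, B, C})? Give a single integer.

50

Tables in S: A(20), B(100), C(40)
Edges inside S: A-B(d=20), A-C(d=40), B-C(d=2)
numerator = 20 * 100 * 40 = 80000
denominator = 20 * 40 * 2 = 1600
card(S) = 80000 / 1600 = 50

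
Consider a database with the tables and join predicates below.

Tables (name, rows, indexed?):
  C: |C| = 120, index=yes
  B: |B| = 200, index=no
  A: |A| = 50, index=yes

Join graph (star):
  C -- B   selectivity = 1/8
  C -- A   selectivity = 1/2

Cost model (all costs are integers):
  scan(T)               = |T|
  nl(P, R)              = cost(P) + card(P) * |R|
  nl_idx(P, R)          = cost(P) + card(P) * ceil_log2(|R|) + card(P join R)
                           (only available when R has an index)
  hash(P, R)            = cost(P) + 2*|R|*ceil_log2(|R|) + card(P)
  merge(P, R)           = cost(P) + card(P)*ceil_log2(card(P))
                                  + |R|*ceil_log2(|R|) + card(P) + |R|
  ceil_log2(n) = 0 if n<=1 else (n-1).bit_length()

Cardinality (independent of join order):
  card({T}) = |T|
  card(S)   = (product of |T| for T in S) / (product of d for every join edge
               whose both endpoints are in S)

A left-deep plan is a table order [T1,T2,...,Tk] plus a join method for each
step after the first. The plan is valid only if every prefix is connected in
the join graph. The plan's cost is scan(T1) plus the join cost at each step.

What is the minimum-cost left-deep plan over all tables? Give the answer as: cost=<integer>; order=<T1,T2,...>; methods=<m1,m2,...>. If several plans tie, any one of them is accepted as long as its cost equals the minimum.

cost=5680; order=B,C,A; methods=hash,hash

Selinger DP (subsets sized 1..n):
  {C}: scan cost=120, card=120
  {B}: scan cost=200, card=200
  {A}: scan cost=50, card=50
  {BC}: card=3000; try (C,hash)→2080, (B,merge)→2880, (C,merge)→2960, (B,hash)→3440, (C,nl_idx)→4600, (B,nl)→24120 …(+1); best=2080 via (C,hash)
  {AC}: card=3000; try (A,hash)→840, (C,merge)→1360, (A,merge)→1430, (C,hash)→1780, (C,nl_idx)→3400, (A,nl_idx)→3840 …(+2); best=840 via (A,hash)
  {ABC}: card=75000; try (A,hash)→5680, (B,hash)→7040, (A,merge)→41430, (B,merge)→41640, (A,nl_idx)→95080, (A,nl)→152080 …(+1); best=5680 via (A,hash)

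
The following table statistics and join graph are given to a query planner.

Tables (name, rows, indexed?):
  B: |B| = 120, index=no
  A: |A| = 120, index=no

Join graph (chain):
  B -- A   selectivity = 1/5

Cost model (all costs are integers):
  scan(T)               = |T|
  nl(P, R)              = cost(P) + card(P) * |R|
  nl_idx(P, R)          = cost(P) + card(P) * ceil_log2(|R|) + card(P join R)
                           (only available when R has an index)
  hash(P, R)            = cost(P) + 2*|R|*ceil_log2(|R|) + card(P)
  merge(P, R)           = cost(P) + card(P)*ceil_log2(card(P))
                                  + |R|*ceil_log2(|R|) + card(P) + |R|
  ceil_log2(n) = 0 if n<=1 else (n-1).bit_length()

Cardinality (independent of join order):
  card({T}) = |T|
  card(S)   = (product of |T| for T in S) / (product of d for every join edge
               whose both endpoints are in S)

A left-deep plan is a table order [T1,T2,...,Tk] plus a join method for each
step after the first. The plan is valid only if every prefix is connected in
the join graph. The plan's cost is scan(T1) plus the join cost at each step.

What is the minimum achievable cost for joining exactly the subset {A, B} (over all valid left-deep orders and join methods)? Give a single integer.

Selinger DP over subsets of {A,B}:
  {B}: scan cost=120, card=120
  {A}: scan cost=120, card=120
  {AB}: card=2880; try (B,hash)→1920, (A,hash)→1920, (B,merge)→2040, (A,merge)→2040, (B,nl)→14520, (A,nl)→14520; best=1920 via (B,hash)

1920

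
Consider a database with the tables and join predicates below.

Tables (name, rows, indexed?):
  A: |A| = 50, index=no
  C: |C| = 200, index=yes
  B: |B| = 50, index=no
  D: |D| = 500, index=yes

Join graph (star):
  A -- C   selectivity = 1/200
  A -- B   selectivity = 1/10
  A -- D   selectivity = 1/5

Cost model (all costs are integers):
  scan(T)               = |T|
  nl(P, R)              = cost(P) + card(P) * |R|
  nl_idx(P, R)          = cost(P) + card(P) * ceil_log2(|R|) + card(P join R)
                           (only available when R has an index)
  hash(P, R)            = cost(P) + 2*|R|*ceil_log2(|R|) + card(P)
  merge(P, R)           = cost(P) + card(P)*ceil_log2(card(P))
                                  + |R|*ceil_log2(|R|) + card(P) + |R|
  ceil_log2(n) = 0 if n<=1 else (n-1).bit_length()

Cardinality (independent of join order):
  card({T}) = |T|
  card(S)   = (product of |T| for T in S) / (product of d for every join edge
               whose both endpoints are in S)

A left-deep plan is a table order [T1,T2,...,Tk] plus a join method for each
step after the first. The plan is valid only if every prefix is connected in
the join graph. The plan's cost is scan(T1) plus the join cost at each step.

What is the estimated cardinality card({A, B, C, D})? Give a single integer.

25000

Tables in S: A(50), B(50), C(200), D(500)
Edges inside S: A-C(d=200), A-B(d=10), A-D(d=5)
numerator = 50 * 50 * 200 * 500 = 250000000
denominator = 200 * 10 * 5 = 10000
card(S) = 250000000 / 10000 = 25000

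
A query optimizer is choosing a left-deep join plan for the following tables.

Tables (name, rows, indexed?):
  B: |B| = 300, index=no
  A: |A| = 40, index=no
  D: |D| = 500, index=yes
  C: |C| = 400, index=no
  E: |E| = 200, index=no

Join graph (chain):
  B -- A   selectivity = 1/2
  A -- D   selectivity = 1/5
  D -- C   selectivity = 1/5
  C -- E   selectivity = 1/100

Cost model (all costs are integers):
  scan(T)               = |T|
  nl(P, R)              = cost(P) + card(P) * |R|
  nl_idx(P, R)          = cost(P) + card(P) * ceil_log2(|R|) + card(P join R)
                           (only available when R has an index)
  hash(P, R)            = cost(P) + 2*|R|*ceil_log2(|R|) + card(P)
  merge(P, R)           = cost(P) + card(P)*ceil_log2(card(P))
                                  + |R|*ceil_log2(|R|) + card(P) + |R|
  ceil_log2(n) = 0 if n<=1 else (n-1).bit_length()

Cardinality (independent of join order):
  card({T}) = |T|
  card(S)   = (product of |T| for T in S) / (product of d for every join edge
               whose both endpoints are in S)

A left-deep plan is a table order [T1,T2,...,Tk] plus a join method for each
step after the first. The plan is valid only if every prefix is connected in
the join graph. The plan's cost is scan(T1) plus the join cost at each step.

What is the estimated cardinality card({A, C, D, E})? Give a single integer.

Tables in S: A(40), C(400), D(500), E(200)
Edges inside S: A-D(d=5), D-C(d=5), C-E(d=100)
numerator = 40 * 400 * 500 * 200 = 1600000000
denominator = 5 * 5 * 100 = 2500
card(S) = 1600000000 / 2500 = 640000

640000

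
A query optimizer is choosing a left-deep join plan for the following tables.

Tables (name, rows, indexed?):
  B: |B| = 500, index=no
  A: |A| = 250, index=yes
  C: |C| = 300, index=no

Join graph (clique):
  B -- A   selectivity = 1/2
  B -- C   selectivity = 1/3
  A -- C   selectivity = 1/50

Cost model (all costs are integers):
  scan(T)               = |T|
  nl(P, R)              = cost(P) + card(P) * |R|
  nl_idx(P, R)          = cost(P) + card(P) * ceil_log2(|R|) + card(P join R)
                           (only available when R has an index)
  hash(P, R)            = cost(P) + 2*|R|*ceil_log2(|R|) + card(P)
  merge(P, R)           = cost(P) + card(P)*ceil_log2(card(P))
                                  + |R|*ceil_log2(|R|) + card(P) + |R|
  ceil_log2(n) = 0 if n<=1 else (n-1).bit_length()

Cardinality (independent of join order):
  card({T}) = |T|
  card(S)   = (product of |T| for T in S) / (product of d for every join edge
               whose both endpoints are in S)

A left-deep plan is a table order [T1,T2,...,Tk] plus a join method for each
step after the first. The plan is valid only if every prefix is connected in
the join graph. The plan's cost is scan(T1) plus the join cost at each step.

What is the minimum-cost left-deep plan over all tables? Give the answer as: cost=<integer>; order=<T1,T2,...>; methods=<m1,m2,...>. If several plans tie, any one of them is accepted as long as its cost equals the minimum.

cost=14700; order=C,A,B; methods=nl_idx,hash

Selinger DP (subsets sized 1..n):
  {B}: scan cost=500, card=500
  {A}: scan cost=250, card=250
  {C}: scan cost=300, card=300
  {AB}: card=62500; try (A,hash)→5000, (B,merge)→7500, (A,merge)→7750, (B,hash)→9500, (A,nl_idx)→67000, (B,nl)→125250 …(+1); best=5000 via (A,hash)
  {BC}: card=50000; try (C,hash)→6400, (B,merge)→8300, (C,merge)→8500, (B,hash)→9600, (B,nl)→150300, (C,nl)→150500; best=6400 via (C,hash)
  {AC}: card=1500; try (A,nl_idx)→4200, (A,hash)→4600, (C,merge)→5500, (A,merge)→5550, (C,hash)→5900, (C,nl)→75250 …(+1); best=4200 via (A,nl_idx)
  {ABC}: card=125000; try (B,hash)→14700, (B,merge)→27200, (A,hash)→60400, (C,hash)→72900, (A,nl_idx)→531400, (B,nl)→754200 …(+4); best=14700 via (B,hash)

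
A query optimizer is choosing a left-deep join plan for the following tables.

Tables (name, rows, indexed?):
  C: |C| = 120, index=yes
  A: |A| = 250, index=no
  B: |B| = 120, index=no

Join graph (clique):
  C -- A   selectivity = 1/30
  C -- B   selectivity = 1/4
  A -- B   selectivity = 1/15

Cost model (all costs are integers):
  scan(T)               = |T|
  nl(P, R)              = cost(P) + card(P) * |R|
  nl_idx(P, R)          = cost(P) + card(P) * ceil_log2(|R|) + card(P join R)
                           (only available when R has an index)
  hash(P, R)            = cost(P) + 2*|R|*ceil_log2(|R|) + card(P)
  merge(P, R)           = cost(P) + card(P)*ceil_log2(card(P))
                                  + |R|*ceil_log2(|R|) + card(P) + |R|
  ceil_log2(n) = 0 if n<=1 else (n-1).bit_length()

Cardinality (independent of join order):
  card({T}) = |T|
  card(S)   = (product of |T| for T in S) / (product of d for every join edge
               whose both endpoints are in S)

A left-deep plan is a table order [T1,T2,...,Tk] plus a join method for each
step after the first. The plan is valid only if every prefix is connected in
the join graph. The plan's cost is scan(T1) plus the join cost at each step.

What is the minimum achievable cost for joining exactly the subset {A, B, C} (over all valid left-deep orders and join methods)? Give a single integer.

4860

Selinger DP over subsets of {A,B,C}:
  {C}: scan cost=120, card=120
  {A}: scan cost=250, card=250
  {B}: scan cost=120, card=120
  {AC}: card=1000; try (C,hash)→2180, (C,nl_idx)→3000, (A,merge)→3330, (C,merge)→3460, (A,hash)→4240, (A,nl)→30120 …(+1); best=2180 via (C,hash)
  {BC}: card=3600; try (C,hash)→1920, (B,hash)→1920, (C,merge)→2040, (B,merge)→2040, (C,nl_idx)→4560, (C,nl)→14520 …(+1); best=1920 via (C,hash)
  {AB}: card=2000; try (B,hash)→2180, (A,merge)→3330, (B,merge)→3460, (A,hash)→4240, (A,nl)→30120, (B,nl)→30250; best=2180 via (B,hash)
  {ABC}: card=2000; try (B,hash)→4860, (C,hash)→5860, (A,hash)→9520, (B,merge)→14140, (C,nl_idx)→18180, (C,merge)→27140 …(+4); best=4860 via (B,hash)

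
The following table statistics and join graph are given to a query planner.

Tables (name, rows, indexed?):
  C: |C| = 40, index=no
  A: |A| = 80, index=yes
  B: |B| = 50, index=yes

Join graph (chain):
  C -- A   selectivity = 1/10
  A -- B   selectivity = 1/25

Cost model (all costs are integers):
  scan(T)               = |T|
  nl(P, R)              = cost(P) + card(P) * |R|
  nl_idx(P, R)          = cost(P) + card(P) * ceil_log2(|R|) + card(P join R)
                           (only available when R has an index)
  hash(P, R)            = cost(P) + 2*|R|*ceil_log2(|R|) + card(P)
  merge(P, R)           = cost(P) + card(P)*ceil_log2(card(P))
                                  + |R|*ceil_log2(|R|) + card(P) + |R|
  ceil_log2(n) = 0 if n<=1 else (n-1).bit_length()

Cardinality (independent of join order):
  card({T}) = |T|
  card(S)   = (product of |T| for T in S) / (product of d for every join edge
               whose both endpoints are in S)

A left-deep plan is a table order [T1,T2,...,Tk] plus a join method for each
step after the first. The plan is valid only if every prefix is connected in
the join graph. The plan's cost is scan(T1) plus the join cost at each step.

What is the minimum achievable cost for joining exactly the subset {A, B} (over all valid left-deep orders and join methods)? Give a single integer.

Selinger DP over subsets of {A,B}:
  {A}: scan cost=80, card=80
  {B}: scan cost=50, card=50
  {AB}: card=160; try (A,nl_idx)→560, (B,nl_idx)→720, (B,hash)→760, (A,merge)→1040, (B,merge)→1070, (A,hash)→1220 …(+2); best=560 via (A,nl_idx)

560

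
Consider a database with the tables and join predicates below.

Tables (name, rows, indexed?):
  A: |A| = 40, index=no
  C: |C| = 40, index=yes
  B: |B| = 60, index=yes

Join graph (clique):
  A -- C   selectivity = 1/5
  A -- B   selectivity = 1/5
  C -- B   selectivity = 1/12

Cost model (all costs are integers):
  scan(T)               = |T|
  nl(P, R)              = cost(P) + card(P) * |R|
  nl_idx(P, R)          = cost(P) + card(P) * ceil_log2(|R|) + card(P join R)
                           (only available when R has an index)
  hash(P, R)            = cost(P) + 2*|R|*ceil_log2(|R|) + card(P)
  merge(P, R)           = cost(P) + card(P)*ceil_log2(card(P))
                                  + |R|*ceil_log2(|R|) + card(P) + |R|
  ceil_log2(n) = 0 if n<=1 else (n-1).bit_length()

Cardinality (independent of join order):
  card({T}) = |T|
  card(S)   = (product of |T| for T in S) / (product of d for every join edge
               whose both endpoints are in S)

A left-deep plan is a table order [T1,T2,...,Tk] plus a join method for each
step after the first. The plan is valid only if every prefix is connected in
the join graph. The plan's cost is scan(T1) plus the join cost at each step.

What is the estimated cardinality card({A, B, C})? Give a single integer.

320

Tables in S: A(40), B(60), C(40)
Edges inside S: A-C(d=5), A-B(d=5), C-B(d=12)
numerator = 40 * 60 * 40 = 96000
denominator = 5 * 5 * 12 = 300
card(S) = 96000 / 300 = 320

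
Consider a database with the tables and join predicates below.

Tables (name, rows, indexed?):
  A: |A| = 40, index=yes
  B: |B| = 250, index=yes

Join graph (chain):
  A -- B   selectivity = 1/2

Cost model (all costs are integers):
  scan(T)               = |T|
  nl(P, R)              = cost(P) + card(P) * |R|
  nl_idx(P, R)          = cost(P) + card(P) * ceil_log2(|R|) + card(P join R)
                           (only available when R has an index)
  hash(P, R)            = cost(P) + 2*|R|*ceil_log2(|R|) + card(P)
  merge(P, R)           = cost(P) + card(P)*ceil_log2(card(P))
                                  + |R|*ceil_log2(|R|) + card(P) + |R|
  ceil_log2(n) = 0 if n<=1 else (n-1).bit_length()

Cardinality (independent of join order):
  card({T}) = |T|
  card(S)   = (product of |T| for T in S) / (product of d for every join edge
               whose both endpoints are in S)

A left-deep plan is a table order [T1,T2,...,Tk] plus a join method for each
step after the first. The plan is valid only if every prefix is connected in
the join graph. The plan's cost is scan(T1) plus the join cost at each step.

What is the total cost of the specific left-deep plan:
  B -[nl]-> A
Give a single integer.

10250

step 1: scan B: cost=250, card=250
step 2: join A via nl
    card(P join A) = 250*40/(2) = 5000
    cost = 250 + 250*40 = 10250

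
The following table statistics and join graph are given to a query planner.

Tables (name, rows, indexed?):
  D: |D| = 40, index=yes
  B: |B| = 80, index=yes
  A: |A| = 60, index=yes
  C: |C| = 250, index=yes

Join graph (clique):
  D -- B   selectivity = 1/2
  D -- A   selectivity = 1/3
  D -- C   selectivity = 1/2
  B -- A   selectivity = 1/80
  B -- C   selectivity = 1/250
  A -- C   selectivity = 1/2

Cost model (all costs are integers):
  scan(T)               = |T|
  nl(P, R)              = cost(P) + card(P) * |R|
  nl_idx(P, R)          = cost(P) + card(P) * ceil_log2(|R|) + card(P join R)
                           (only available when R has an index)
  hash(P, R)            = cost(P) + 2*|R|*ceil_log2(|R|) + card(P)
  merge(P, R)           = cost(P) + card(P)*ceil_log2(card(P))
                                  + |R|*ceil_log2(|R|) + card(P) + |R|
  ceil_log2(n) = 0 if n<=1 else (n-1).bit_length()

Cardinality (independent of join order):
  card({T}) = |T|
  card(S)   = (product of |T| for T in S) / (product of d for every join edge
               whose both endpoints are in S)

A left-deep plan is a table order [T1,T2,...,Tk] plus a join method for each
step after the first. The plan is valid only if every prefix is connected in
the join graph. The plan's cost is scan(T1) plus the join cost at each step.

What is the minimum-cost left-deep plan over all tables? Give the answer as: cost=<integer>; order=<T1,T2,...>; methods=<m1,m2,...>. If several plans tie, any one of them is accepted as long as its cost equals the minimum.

cost=1330; order=A,B,C,D; methods=nl_idx,nl_idx,nl_idx

Selinger DP (subsets sized 1..n):
  {D}: scan cost=40, card=40
  {B}: scan cost=80, card=80
  {A}: scan cost=60, card=60
  {C}: scan cost=250, card=250
  {BD}: card=1600; try (D,hash)→640, (B,merge)→960, (D,merge)→1000, (B,hash)→1200, (B,nl_idx)→1920, (D,nl_idx)→2160 …(+2); best=640 via (D,hash)
  {AD}: card=800; try (D,hash)→600, (A,merge)→740, (D,merge)→760, (A,hash)→800, (A,nl_idx)→1080, (D,nl_idx)→1220 …(+2); best=600 via (D,hash)
  {CD}: card=5000; try (D,hash)→980, (C,merge)→2570, (D,merge)→2780, (C,hash)→4080, (C,nl_idx)→5360, (D,nl_idx)→6750 …(+2); best=980 via (D,hash)
  {AB}: card=60; try (B,nl_idx)→540, (A,nl_idx)→620, (A,hash)→880, (B,merge)→1120, (A,merge)→1140, (B,hash)→1240 …(+2); best=540 via (B,nl_idx)
  {BC}: card=80; try (C,nl_idx)→800, (B,hash)→1620, (B,nl_idx)→2080, (C,merge)→2970, (B,merge)→3140, (C,hash)→4160 …(+2); best=800 via (C,nl_idx)
  {AC}: card=7500; try (A,hash)→1220, (C,merge)→2730, (A,merge)→2920, (C,hash)→4120, (C,nl_idx)→8040, (A,nl_idx)→9250 …(+2); best=1220 via (A,hash)
  {ABD}: card=400; try (D,hash)→1080, (D,merge)→1240, (D,nl_idx)→1300, (B,hash)→2520, (D,nl)→2940, (A,hash)→2960 …(+6); best=1080 via (D,hash)
  {BCD}: card=800; try (D,hash)→1360, (D,merge)→1720, (D,nl_idx)→2080, (D,nl)→4000, (C,hash)→6240, (B,hash)→7100 …(+6); best=1360 via (D,hash)
  {ACD}: card=50000; try (C,hash)→5400, (A,hash)→6700, (D,hash)→9200, (C,merge)→11650, (C,nl_idx)→57000, (A,merge)→71400 …(+6); best=5400 via (C,hash)
  {ABC}: card=30; try (C,nl_idx)→1050, (A,nl_idx)→1310, (A,hash)→1600, (A,merge)→1860, (C,merge)→3210, (C,hash)→4600 …(+6); best=1050 via (C,nl_idx)
  {ABCD}: card=100; try (D,nl_idx)→1330, (D,merge)→1510, (D,hash)→1560, (D,nl)→2250, (A,hash)→2880, (C,nl_idx)→4380 …(+10); best=1330 via (D,nl_idx)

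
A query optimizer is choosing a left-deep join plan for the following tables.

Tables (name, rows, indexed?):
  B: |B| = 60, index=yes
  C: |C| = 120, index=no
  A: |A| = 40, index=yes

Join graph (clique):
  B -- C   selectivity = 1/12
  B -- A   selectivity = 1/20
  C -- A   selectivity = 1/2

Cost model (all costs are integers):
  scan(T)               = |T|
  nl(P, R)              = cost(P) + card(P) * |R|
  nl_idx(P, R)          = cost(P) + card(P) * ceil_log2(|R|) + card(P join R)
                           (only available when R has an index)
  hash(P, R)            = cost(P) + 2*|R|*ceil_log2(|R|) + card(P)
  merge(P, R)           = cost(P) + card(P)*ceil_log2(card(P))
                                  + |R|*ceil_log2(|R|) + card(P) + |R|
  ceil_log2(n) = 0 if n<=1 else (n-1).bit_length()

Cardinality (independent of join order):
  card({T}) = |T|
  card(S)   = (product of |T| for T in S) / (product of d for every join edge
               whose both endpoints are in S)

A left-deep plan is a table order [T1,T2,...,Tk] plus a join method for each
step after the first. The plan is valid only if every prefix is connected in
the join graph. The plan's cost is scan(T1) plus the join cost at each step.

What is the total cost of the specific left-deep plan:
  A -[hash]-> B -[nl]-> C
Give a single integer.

15200

step 1: scan A: cost=40, card=40
step 2: join B via hash
    card(P join B) = 40*60/(20) = 120
    cost = 40 + 2*60*6 + 40 = 800
step 3: join C via nl
    card(P join C) = 120*120/(12*2) = 600
    cost = 800 + 120*120 = 15200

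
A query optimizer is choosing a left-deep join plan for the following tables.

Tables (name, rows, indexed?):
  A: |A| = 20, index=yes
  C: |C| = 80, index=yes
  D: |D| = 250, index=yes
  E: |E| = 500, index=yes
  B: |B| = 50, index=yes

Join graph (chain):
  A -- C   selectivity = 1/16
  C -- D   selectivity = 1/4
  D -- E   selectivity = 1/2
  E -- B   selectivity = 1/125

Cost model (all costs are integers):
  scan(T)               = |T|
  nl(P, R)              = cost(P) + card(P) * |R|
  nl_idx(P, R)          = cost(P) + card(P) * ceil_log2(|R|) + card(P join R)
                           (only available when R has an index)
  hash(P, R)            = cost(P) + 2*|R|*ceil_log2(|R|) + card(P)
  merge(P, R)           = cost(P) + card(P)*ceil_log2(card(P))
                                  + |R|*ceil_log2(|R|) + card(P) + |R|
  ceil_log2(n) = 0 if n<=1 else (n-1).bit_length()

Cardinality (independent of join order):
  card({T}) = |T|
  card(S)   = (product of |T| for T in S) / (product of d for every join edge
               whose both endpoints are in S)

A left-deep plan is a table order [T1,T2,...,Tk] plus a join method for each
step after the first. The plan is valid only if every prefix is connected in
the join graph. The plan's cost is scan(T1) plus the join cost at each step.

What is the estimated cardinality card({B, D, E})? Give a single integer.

Tables in S: B(50), D(250), E(500)
Edges inside S: D-E(d=2), E-B(d=125)
numerator = 50 * 250 * 500 = 6250000
denominator = 2 * 125 = 250
card(S) = 6250000 / 250 = 25000

25000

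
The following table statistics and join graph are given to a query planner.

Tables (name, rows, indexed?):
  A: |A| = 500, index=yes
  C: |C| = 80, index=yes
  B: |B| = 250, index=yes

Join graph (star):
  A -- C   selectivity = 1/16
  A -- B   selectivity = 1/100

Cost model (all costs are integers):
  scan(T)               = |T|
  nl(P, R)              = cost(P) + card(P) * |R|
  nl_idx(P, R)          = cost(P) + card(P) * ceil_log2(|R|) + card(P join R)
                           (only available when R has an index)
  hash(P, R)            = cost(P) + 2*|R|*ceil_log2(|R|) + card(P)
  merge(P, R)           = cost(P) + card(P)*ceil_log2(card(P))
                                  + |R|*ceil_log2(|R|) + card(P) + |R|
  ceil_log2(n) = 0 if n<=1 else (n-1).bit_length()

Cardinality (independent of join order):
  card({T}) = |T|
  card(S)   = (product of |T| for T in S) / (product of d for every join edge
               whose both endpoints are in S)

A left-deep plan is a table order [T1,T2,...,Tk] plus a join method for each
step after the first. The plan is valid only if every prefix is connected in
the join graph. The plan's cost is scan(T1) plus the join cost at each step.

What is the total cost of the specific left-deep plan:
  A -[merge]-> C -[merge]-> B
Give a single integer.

40890

step 1: scan A: cost=500, card=500
step 2: join C via merge
    card(P join C) = 500*80/(16) = 2500
    cost = 500 + 500*9 + 80*7 + 500 + 80 = 6140
step 3: join B via merge
    card(P join B) = 2500*250/(100) = 6250
    cost = 6140 + 2500*12 + 250*8 + 2500 + 250 = 40890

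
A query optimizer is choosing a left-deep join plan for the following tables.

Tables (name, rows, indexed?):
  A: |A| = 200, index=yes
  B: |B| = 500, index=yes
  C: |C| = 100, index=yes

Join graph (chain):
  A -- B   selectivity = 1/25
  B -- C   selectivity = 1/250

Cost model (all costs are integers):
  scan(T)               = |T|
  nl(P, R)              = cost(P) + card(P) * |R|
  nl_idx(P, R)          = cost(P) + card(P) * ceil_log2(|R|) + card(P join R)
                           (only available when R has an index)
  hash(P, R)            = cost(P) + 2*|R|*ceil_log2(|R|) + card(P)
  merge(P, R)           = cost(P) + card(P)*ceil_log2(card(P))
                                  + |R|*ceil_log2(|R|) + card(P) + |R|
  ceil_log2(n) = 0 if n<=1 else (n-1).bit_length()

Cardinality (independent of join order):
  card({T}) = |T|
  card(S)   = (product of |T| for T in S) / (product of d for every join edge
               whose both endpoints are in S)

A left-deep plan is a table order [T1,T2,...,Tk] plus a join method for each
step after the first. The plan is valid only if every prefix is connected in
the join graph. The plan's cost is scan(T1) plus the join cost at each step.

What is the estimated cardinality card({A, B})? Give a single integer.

Tables in S: A(200), B(500)
Edges inside S: A-B(d=25)
numerator = 200 * 500 = 100000
denominator = 25 = 25
card(S) = 100000 / 25 = 4000

4000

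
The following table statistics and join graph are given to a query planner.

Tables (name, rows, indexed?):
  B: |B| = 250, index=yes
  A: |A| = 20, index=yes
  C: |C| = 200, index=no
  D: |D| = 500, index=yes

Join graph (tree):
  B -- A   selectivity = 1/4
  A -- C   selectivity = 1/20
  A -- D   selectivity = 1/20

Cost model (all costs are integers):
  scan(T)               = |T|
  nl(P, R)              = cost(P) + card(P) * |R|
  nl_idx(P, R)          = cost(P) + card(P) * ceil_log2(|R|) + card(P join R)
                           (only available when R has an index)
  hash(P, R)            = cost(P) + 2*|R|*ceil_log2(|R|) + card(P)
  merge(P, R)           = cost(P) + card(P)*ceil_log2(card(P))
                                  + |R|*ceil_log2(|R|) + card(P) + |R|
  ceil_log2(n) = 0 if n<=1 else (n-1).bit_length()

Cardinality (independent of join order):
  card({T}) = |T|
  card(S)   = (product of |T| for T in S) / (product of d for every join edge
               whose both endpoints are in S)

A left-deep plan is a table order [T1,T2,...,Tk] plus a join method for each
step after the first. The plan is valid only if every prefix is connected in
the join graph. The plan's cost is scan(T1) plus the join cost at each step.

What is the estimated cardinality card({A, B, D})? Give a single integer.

31250

Tables in S: A(20), B(250), D(500)
Edges inside S: B-A(d=4), A-D(d=20)
numerator = 20 * 250 * 500 = 2500000
denominator = 4 * 20 = 80
card(S) = 2500000 / 80 = 31250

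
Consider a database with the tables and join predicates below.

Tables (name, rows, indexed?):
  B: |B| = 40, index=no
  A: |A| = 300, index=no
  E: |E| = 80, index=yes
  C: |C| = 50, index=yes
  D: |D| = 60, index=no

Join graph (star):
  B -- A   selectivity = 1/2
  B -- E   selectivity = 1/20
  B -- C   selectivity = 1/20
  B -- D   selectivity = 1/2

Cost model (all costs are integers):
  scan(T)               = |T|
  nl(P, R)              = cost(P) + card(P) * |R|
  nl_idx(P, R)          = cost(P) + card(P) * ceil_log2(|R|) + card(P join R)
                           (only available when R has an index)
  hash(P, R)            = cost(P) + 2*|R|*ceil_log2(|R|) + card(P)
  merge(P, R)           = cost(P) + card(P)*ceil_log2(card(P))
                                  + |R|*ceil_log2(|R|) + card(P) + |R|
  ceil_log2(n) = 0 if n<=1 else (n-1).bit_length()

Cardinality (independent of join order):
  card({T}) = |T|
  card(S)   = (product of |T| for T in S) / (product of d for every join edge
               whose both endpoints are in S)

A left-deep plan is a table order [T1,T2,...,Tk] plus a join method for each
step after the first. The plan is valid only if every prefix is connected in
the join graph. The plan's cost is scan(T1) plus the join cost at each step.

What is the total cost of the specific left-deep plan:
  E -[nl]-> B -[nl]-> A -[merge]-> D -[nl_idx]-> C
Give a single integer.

step 1: scan E: cost=80, card=80
step 2: join B via nl
    card(P join B) = 80*40/(20) = 160
    cost = 80 + 80*40 = 3280
step 3: join A via nl
    card(P join A) = 160*300/(2) = 24000
    cost = 3280 + 160*300 = 51280
step 4: join D via merge
    card(P join D) = 24000*60/(2) = 720000
    cost = 51280 + 24000*15 + 60*6 + 24000 + 60 = 435700
step 5: join C via nl_idx
    card(P join C) = 720000*50/(20) = 1800000
    cost = 435700 + 720000*6 + 1800000 = 6555700

6555700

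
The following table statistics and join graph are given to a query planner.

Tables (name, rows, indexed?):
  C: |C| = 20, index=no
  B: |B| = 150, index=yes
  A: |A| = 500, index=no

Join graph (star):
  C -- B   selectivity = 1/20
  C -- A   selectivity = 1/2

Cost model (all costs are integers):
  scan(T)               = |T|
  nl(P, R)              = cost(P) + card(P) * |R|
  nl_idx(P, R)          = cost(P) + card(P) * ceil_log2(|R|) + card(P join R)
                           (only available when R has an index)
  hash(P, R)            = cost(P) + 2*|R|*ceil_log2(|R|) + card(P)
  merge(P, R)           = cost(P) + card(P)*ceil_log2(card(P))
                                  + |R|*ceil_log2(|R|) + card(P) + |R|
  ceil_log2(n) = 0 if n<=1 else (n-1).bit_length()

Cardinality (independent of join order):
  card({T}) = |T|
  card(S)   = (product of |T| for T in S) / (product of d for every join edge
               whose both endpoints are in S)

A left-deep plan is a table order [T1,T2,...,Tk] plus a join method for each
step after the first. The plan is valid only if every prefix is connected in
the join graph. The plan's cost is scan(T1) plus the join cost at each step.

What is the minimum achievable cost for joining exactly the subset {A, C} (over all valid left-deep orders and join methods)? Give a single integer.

1200

Selinger DP over subsets of {A,C}:
  {C}: scan cost=20, card=20
  {A}: scan cost=500, card=500
  {AC}: card=5000; try (C,hash)→1200, (A,merge)→5140, (C,merge)→5620, (A,hash)→9040, (A,nl)→10020, (C,nl)→10500; best=1200 via (C,hash)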